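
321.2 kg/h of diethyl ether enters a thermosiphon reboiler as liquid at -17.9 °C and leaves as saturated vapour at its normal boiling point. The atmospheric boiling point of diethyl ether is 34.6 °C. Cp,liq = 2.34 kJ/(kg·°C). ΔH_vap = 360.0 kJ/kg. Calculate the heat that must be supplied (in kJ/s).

Q = 43.1 kJ/s

liquid -17.9→34.6 °C: 122.85 kJ/kg
vaporisation at 34.6 °C: 360 kJ/kg
Δh = 122.85 + 360 = 482.85 kJ/kg
Q = ṁ·Δh = 321.2 kg/h × 482.85 kJ/kg = 155090 kJ/h
|Q| = 43.081 kW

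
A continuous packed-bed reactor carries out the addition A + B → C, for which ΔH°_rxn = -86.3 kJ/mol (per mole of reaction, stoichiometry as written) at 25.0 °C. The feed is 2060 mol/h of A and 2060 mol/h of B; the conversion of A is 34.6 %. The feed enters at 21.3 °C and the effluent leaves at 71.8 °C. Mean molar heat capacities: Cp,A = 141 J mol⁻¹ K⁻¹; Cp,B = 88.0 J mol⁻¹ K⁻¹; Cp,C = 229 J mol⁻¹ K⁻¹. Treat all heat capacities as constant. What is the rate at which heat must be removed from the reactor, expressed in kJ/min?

Extent of reaction ξ = 0.346 × 2060 = 712.76 mol/h
Reaction term: ξ·ΔH°_rxn = 712.76 × -86.3 = -61511 kJ/h
Sensible, feed 21.3→25 °C: 1745.4 kJ/h
Outlet flows (mol/h): A 1347.2, B 1347.2, C 712.76
Sensible, products 25→71.8 °C: 22077 kJ/h
Q = ΔH = -37688 kJ/h = -10.469 kW
Heat removed = 628.14 kJ/min

Q_out = 628 kJ/min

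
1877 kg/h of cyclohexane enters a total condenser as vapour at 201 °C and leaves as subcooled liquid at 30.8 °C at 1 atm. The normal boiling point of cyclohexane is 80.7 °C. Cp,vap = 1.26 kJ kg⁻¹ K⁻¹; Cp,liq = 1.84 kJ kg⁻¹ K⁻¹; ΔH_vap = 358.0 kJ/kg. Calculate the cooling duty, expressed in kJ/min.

Q_c = 18800 kJ/min

vapour 201→80.7 °C: -151.58 kJ/kg
condensation at 80.7 °C: -358 kJ/kg
liquid 80.7→30.8 °C: -91.816 kJ/kg
Δh = -151.58 + -358 + -91.816 = -601.39 kJ/kg
Q = ṁ·Δh = 1877 kg/h × -601.39 kJ/kg = -1.1288e+06 kJ/h
|Q| = 313.56 kW = 18814 kJ/min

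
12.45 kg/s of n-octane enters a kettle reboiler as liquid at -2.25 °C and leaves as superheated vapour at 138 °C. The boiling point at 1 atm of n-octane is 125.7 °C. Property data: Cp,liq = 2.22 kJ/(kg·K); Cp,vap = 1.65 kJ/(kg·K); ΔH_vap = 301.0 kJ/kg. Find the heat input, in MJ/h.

liquid -2.25→125.7 °C: 284.05 kJ/kg
vaporisation at 125.7 °C: 301 kJ/kg
vapour 125.7→138 °C: 20.295 kJ/kg
Δh = 284.05 + 301 + 20.295 = 605.34 kJ/kg
Q = ṁ·Δh = 12.45 kg/s × 605.34 kJ/kg = 7536.5 kJ/s
|Q| = 7536.5 kW = 27132 MJ/h

Q = 27100 MJ/h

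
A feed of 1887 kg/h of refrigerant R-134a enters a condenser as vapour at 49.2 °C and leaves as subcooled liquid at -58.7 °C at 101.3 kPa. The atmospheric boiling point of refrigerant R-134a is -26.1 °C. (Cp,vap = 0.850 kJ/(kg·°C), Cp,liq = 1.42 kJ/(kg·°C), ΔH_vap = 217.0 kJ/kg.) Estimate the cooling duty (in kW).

vapour 49.2→-26.1 °C: -64.005 kJ/kg
condensation at -26.1 °C: -217 kJ/kg
liquid -26.1→-58.7 °C: -46.292 kJ/kg
Δh = -64.005 + -217 + -46.292 = -327.3 kJ/kg
Q = ṁ·Δh = 1887 kg/h × -327.3 kJ/kg = -617610 kJ/h
|Q| = 171.56 kW

Q_c = 172 kW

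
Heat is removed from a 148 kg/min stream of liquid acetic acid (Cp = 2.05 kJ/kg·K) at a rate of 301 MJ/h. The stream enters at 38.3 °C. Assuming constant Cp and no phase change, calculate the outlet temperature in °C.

T_out = 21.8 °C

Q = 301 MJ/h = 5016.7 kJ/min
ΔT = Q/(ṁ·Cp) = 5016.7/(148×2.05) = 16.535 K
T_out = 38.3 − 16.535 = 21.765 °C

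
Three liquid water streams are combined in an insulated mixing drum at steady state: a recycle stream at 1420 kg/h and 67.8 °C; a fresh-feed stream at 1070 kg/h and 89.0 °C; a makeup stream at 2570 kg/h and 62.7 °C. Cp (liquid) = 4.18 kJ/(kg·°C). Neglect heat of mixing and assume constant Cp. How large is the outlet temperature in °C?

Adiabatic, steady state ⇒ Σ ṁᵢCp,ᵢ(T_out − Tᵢ) = 0
Σ ṁᵢCp,ᵢTᵢ = 1420×4.18×67.8 + 1070×4.18×89.0 + 2570×4.18×62.7 = 1.4741e+06
Σ ṁᵢCp,ᵢ = 1420×4.18 + 1070×4.18 + 2570×4.18 = 21151
T_out = 1.4741e+06 / 21151 = 69.693 °C

T_out = 69.7 °C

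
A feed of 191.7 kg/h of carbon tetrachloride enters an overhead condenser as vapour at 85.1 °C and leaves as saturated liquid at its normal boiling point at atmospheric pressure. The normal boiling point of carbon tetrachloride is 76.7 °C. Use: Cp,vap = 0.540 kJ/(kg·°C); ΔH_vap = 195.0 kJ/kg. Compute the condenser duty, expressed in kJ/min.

Q_c = 638 kJ/min

vapour 85.1→76.7 °C: -4.536 kJ/kg
condensation at 76.7 °C: -195 kJ/kg
Δh = -4.536 + -195 = -199.54 kJ/kg
Q = ṁ·Δh = 191.7 kg/h × -199.54 kJ/kg = -38251 kJ/h
|Q| = 10.625 kW = 637.52 kJ/min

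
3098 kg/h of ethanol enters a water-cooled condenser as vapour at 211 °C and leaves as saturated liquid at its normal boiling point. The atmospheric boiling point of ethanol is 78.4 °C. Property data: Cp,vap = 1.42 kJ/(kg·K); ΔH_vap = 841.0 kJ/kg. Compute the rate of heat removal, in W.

vapour 211→78.4 °C: -188.29 kJ/kg
condensation at 78.4 °C: -841 kJ/kg
Δh = -188.29 + -841 = -1029.3 kJ/kg
Q = ṁ·Δh = 3098 kg/h × -1029.3 kJ/kg = -3.1887e+06 kJ/h
|Q| = 885.76 kW = 885760 W

Q_c = 886000 W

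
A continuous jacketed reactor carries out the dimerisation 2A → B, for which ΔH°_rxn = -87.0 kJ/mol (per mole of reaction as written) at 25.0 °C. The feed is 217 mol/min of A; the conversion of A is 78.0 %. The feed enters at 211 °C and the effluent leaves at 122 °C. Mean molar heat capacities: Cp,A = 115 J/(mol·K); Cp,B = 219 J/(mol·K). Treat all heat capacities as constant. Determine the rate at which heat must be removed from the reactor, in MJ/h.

Q_out = 580 MJ/h

Extent of reaction ξ = 0.780 × 217 / 2 = 84.63 mol/min
Reaction term: ξ·ΔH°_rxn = 84.63 × -87.0 = -7362.8 kJ/min
Sensible, feed 211→25 °C: -4641.6 kJ/min
Outlet flows (mol/min): A 47.74, B 84.63
Sensible, products 25→122 °C: 2330.3 kJ/min
Q = ΔH = -9674.1 kJ/min = -161.24 kW
Heat removed = 580.45 MJ/h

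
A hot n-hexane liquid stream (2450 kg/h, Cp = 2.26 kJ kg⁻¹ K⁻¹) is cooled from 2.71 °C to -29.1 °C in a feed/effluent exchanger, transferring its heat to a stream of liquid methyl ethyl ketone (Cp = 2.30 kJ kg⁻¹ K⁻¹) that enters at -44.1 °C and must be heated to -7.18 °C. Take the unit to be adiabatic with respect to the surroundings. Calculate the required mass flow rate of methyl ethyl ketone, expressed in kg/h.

ṁ_c = 2070 kg/h

Heat released by hot stream: Q = 2450 × 2.26 × (2.71 − -29.1) = 176130 kJ/h
Energy balance on cold side (adiabatic exchanger): Q = ṁ_c·Cp_c·(T_c,out − T_c,in)
ṁ_c = 176130 / [2.30 × (-7.18 − -44.1)] = 2074.2 kg/h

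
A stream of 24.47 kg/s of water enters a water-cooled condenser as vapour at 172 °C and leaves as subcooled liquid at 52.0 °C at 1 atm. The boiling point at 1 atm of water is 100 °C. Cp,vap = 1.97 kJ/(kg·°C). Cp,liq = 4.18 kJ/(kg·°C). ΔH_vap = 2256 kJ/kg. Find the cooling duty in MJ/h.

Q_c = 229000 MJ/h

vapour 172→100 °C: -141.84 kJ/kg
condensation at 100 °C: -2256 kJ/kg
liquid 100→52.0 °C: -200.64 kJ/kg
Δh = -141.84 + -2256 + -200.64 = -2598.5 kJ/kg
Q = ṁ·Δh = 24.47 kg/s × -2598.5 kJ/kg = -63585 kJ/s
|Q| = 63585 kW = 228910 MJ/h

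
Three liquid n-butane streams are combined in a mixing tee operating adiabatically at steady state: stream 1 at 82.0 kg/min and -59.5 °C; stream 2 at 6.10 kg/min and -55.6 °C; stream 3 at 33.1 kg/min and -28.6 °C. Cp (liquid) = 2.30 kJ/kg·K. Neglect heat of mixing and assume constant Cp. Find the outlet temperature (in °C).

T_out = -50.9 °C

Adiabatic, steady state ⇒ Σ ṁᵢCp,ᵢ(T_out − Tᵢ) = 0
Σ ṁᵢCp,ᵢTᵢ = 82.0×2.30×-59.5 + 6.10×2.30×-55.6 + 33.1×2.30×-28.6 = -14179
Σ ṁᵢCp,ᵢ = 82.0×2.30 + 6.10×2.30 + 33.1×2.30 = 278.76
T_out = -14179 / 278.76 = -50.865 °C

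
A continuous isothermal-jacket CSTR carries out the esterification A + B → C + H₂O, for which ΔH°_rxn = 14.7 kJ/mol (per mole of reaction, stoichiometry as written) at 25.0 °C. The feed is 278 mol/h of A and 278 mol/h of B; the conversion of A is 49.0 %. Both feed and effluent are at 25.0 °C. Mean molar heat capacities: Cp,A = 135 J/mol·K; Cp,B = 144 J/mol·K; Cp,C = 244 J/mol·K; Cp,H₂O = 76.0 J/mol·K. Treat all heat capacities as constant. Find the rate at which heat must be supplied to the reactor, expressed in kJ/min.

Extent of reaction ξ = 0.490 × 278 = 136.22 mol/h
Reaction term: ξ·ΔH°_rxn = 136.22 × 14.7 = 2002.4 kJ/h
Q = ΔH = 2002.4 kJ/h = 0.55623 kW
Heat supplied = 33.374 kJ/min

Q_in = 33.4 kJ/min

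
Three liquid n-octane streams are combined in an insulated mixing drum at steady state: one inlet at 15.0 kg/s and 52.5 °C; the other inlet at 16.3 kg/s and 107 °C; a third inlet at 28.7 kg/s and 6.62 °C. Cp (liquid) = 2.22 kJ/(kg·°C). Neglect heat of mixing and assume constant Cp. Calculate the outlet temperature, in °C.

T_out = 45.4 °C

Adiabatic, steady state ⇒ Σ ṁᵢCp,ᵢ(T_out − Tᵢ) = 0
T_out = Σ ṁᵢCp,ᵢTᵢ / Σ ṁᵢCp,ᵢ
      = 6041.9 / 133.2 = 45.36 °C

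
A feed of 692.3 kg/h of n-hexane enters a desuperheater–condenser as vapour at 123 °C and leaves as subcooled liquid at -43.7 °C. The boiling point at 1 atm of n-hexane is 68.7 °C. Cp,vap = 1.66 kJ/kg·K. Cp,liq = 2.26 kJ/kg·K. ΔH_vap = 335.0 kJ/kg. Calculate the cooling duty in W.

Q_c = 131000 W

vapour 123→68.7 °C: -90.138 kJ/kg
condensation at 68.7 °C: -335 kJ/kg
liquid 68.7→-43.7 °C: -254.02 kJ/kg
Δh = -90.138 + -335 + -254.02 = -679.16 kJ/kg
Q = ṁ·Δh = 692.3 kg/h × -679.16 kJ/kg = -470180 kJ/h
|Q| = 130.61 kW = 130610 W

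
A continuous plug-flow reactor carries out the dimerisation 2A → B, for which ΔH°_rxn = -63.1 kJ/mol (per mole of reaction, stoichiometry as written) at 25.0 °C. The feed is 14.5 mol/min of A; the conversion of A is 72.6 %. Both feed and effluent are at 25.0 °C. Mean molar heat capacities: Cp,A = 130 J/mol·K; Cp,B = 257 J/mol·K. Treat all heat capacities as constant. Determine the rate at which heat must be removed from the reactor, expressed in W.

Extent of reaction ξ = 0.726 × 14.5 / 2 = 5.2635 mol/min
Reaction term: ξ·ΔH°_rxn = 5.2635 × -63.1 = -332.13 kJ/min
Q = ΔH = -332.13 kJ/min = -5.5354 kW
Heat removed = 5535.4 W

Q_out = 5540 W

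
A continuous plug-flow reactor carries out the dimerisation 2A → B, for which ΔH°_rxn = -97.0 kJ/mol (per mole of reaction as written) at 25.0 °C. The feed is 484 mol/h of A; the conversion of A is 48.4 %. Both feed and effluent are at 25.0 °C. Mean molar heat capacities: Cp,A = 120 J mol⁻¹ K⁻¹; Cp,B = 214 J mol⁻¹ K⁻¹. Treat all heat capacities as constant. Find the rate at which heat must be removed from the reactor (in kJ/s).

Q_out = 3.16 kJ/s

Extent of reaction ξ = 0.484 × 484 / 2 = 117.13 mol/h
Reaction term: ξ·ΔH°_rxn = 117.13 × -97.0 = -11361 kJ/h
Q = ΔH = -11361 kJ/h = -3.1559 kW
Heat removed = 3.1559 kJ/s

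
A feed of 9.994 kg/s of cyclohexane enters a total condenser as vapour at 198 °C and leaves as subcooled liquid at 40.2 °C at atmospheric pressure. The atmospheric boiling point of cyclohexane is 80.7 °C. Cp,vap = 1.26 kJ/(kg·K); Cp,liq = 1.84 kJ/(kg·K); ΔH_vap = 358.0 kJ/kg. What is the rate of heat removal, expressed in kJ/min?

vapour 198→80.7 °C: -147.8 kJ/kg
condensation at 80.7 °C: -358 kJ/kg
liquid 80.7→40.2 °C: -74.52 kJ/kg
Δh = -147.8 + -358 + -74.52 = -580.32 kJ/kg
Q = ṁ·Δh = 9.994 kg/s × -580.32 kJ/kg = -5799.7 kJ/s
|Q| = 5799.7 kW = 347980 kJ/min

Q_c = 348000 kJ/min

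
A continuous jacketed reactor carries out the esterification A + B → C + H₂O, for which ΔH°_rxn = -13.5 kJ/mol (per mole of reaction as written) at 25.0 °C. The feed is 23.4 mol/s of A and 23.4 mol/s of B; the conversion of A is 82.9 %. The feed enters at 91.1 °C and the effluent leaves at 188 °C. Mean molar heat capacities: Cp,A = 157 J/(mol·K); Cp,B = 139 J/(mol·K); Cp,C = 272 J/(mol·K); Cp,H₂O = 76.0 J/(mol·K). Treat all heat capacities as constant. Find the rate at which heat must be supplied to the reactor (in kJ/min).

Q_in = 34400 kJ/min

Extent of reaction ξ = 0.829 × 23.4 = 19.399 mol/s
Reaction term: ξ·ΔH°_rxn = 19.399 × -13.5 = -261.88 kJ/s
Sensible, feed 91.1→25 °C: -457.84 kJ/s
Outlet flows (mol/s): A 4.0014, B 4.0014, C 19.399, H₂O 19.399
Sensible, products 25→188 °C: 1293.4 kJ/s
Q = ΔH = 573.71 kJ/s = 573.71 kW
Heat supplied = 34423 kJ/min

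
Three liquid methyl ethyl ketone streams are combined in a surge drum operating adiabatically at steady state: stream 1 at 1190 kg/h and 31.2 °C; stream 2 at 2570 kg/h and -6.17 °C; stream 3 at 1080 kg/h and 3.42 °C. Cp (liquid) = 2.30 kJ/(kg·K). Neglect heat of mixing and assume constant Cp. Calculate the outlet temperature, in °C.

T_out = 5.16 °C

Energy balance with Q = 0: Σ ṁᵢCp,ᵢ(T_out − Tᵢ) = 0
Σ ṁᵢCp,ᵢTᵢ = 1190×2.30×31.2 + 2570×2.30×-6.17 + 1080×2.30×3.42 = 57419
Σ ṁᵢCp,ᵢ = 1190×2.30 + 2570×2.30 + 1080×2.30 = 11132
T_out = 57419 / 11132 = 5.158 °C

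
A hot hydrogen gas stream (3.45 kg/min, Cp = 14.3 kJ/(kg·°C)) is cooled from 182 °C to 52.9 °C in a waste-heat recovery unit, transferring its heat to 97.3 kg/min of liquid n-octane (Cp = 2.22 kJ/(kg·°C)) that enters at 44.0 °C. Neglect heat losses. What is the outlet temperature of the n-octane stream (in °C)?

T_c,out = 73.5 °C

Heat released by hot stream: Q = 3.45 × 14.3 × (182 − 52.9) = 6369.1 kJ/min
Energy balance on cold side (adiabatic exchanger): Q = ṁ_c·Cp_c·(T_c,out − T_c,in)
T_c,out = 44.0 + 6369.1/(97.3 × 2.22) = 73.486 °C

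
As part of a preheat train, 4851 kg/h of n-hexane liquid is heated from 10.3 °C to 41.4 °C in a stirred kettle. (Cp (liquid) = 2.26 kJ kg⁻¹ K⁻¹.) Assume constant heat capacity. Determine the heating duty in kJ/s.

Q = 94.7 kJ/s

Q = ṁ·Cp·ΔT = 4851 × 2.26 × (41.4 − 10.3) = 340960 kJ/h
Converting: 340960 / 3600 s = 94.71 kW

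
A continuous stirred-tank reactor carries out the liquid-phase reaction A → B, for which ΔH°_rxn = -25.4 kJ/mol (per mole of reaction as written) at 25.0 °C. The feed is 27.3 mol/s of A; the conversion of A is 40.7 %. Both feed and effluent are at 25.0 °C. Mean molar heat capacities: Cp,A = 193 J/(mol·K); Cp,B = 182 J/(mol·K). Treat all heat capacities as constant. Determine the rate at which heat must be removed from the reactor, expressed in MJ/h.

Q_out = 1020 MJ/h

Extent of reaction ξ = 0.407 × 27.3 = 11.111 mol/s
Reaction term: ξ·ΔH°_rxn = 11.111 × -25.4 = -282.22 kJ/s
Q = ΔH = -282.22 kJ/s = -282.22 kW
Heat removed = 1016 MJ/h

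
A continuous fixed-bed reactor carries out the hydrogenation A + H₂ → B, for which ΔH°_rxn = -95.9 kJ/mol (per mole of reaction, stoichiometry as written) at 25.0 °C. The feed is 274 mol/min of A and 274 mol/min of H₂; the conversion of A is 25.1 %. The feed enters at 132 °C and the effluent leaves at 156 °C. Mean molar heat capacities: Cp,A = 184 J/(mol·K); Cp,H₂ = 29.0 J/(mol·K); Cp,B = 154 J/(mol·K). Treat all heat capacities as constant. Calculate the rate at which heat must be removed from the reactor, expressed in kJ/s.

Extent of reaction ξ = 0.251 × 274 = 68.774 mol/min
Reaction term: ξ·ΔH°_rxn = 68.774 × -95.9 = -6595.4 kJ/min
Sensible, feed 132→25 °C: -6244.7 kJ/min
Outlet flows (mol/min): A 205.23, H₂ 205.23, B 68.774
Sensible, products 25→156 °C: 7113.9 kJ/min
Q = ΔH = -5726.3 kJ/min = -95.438 kW
Heat removed = 95.438 kJ/s

Q_out = 95.4 kJ/s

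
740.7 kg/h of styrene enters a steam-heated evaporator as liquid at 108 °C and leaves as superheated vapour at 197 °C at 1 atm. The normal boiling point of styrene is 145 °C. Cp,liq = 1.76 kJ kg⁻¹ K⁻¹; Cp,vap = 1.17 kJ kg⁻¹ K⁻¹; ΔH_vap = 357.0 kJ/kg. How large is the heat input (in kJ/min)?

Q = 5960 kJ/min

liquid 108→145 °C: 65.12 kJ/kg
vaporisation at 145 °C: 357 kJ/kg
vapour 145→197 °C: 60.84 kJ/kg
Δh = 65.12 + 357 + 60.84 = 482.96 kJ/kg
Q = ṁ·Δh = 740.7 kg/h × 482.96 kJ/kg = 357730 kJ/h
|Q| = 99.369 kW = 5962.1 kJ/min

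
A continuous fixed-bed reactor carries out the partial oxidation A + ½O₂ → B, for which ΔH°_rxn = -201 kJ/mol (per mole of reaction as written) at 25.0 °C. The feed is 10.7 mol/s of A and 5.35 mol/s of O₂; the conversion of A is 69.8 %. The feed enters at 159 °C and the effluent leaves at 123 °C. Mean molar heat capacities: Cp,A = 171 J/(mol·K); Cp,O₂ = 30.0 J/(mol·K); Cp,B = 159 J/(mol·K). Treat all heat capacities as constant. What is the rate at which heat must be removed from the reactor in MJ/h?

Extent of reaction ξ = 0.698 × 10.7 = 7.4686 mol/s
Reaction term: ξ·ΔH°_rxn = 7.4686 × -201 = -1501.2 kJ/s
Sensible, feed 159→25 °C: -266.69 kJ/s
Outlet flows (mol/s): A 3.2314, O₂ 1.6157, B 7.4686
Sensible, products 25→123 °C: 175.28 kJ/s
Q = ΔH = -1592.6 kJ/s = -1592.6 kW
Heat removed = 5733.4 MJ/h

Q_out = 5730 MJ/h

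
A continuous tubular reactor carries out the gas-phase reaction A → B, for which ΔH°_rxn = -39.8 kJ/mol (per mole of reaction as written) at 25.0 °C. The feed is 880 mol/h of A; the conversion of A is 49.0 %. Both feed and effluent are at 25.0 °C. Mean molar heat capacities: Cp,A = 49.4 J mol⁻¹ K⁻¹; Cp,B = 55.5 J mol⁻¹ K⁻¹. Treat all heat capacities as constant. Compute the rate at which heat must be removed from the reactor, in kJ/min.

Extent of reaction ξ = 0.490 × 880 = 431.2 mol/h
Reaction term: ξ·ΔH°_rxn = 431.2 × -39.8 = -17162 kJ/h
Q = ΔH = -17162 kJ/h = -4.7672 kW
Heat removed = 286.03 kJ/min

Q_out = 286 kJ/min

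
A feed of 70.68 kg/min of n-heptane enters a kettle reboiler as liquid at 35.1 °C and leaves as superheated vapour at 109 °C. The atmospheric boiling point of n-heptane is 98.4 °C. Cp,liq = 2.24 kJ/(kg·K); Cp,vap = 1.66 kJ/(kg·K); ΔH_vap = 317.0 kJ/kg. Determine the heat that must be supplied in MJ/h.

liquid 35.1→98.4 °C: 141.79 kJ/kg
vaporisation at 98.4 °C: 317 kJ/kg
vapour 98.4→109 °C: 17.596 kJ/kg
Δh = 141.79 + 317 + 17.596 = 476.39 kJ/kg
Q = ṁ·Δh = 70.68 kg/min × 476.39 kJ/kg = 33671 kJ/min
|Q| = 561.19 kW = 2020.3 MJ/h

Q = 2020 MJ/h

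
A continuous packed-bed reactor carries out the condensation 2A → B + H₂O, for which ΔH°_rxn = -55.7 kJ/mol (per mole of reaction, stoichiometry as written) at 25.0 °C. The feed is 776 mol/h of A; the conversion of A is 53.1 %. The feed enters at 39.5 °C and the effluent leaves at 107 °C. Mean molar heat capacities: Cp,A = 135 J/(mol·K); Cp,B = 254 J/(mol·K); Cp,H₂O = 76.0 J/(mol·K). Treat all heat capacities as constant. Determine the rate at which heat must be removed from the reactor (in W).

Q_out = 942 W

Extent of reaction ξ = 0.531 × 776 / 2 = 206.03 mol/h
Reaction term: ξ·ΔH°_rxn = 206.03 × -55.7 = -11476 kJ/h
Sensible, feed 39.5→25 °C: -1519 kJ/h
Outlet flows (mol/h): A 363.94, B 206.03, H₂O 206.03
Sensible, products 25→107 °C: 9604 kJ/h
Q = ΔH = -3390.8 kJ/h = -0.94189 kW
Heat removed = 941.89 W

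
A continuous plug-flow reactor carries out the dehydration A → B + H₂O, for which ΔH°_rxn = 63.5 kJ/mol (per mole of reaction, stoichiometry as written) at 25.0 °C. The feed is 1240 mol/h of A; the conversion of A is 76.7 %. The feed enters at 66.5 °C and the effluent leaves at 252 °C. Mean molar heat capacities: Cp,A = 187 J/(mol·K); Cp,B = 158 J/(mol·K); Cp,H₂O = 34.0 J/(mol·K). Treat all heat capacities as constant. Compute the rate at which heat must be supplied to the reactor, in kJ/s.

Extent of reaction ξ = 0.767 × 1240 = 951.08 mol/h
Reaction term: ξ·ΔH°_rxn = 951.08 × 63.5 = 60394 kJ/h
Sensible, feed 66.5→25 °C: -9623 kJ/h
Outlet flows (mol/h): A 288.92, B 951.08, H₂O 951.08
Sensible, products 25→252 °C: 53716 kJ/h
Q = ΔH = 104490 kJ/h = 29.024 kW
Heat supplied = 29.024 kJ/s

Q_in = 29.0 kJ/s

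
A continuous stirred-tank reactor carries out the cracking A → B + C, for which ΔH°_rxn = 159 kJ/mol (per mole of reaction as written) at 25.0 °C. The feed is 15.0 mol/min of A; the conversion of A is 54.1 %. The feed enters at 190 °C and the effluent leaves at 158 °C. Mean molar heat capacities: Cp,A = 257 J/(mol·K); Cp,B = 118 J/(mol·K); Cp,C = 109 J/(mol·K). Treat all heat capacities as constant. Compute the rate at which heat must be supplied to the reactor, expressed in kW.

Q_in = 18.9 kW

Extent of reaction ξ = 0.541 × 15.0 = 8.115 mol/min
Reaction term: ξ·ΔH°_rxn = 8.115 × 159 = 1290.3 kJ/min
Sensible, feed 190→25 °C: -636.08 kJ/min
Outlet flows (mol/min): A 6.885, B 8.115, C 8.115
Sensible, products 25→158 °C: 480.34 kJ/min
Q = ΔH = 1134.5 kJ/min = 18.909 kW
Heat supplied = 18.909 kW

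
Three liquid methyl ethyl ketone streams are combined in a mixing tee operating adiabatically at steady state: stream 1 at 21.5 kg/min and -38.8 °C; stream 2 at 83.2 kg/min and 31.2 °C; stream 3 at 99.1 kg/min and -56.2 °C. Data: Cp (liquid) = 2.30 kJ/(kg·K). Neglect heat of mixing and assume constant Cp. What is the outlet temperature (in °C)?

Adiabatic, steady state ⇒ Σ ṁᵢCp,ᵢ(T_out − Tᵢ) = 0
Σ ṁᵢCp,ᵢTᵢ = 21.5×2.30×-38.8 + 83.2×2.30×31.2 + 99.1×2.30×-56.2 = -8757.9
Σ ṁᵢCp,ᵢ = 21.5×2.30 + 83.2×2.30 + 99.1×2.30 = 468.74
T_out = -8757.9 / 468.74 = -18.684 °C

T_out = -18.7 °C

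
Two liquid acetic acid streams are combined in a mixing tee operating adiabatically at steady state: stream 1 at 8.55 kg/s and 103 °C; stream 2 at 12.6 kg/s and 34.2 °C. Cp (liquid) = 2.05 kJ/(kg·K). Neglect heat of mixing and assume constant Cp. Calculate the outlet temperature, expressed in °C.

No heat crosses the boundary, so H_out = H_in.
Σ ṁᵢCp,ᵢTᵢ = 8.55×2.05×103 + 12.6×2.05×34.2 = 2688.7
Σ ṁᵢCp,ᵢ = 8.55×2.05 + 12.6×2.05 = 43.358
T_out = 2688.7 / 43.358 = 62.013 °C

T_out = 62.0 °C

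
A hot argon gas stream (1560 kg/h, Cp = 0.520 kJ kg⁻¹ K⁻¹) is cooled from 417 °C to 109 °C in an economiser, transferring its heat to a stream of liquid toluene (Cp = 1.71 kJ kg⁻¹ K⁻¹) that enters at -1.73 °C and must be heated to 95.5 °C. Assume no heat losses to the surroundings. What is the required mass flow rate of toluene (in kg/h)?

Heat released by hot stream: Q = 1560 × 0.520 × (417 − 109) = 249850 kJ/h
Energy balance on cold side (adiabatic exchanger): Q = ṁ_c·Cp_c·(T_c,out − T_c,in)
ṁ_c = 249850 / [1.71 × (95.5 − -1.73)] = 1502.7 kg/h

ṁ_c = 1500 kg/h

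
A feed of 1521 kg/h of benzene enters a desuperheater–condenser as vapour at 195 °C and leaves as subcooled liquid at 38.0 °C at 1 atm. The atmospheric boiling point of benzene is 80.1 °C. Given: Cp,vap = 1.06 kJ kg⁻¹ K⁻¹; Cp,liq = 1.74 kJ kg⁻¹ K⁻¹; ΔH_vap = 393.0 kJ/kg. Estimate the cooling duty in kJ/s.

vapour 195→80.1 °C: -121.79 kJ/kg
condensation at 80.1 °C: -393 kJ/kg
liquid 80.1→38.0 °C: -73.254 kJ/kg
Δh = -121.79 + -393 + -73.254 = -588.05 kJ/kg
Q = ṁ·Δh = 1521 kg/h × -588.05 kJ/kg = -894420 kJ/h
|Q| = 248.45 kW

Q_c = 248 kJ/s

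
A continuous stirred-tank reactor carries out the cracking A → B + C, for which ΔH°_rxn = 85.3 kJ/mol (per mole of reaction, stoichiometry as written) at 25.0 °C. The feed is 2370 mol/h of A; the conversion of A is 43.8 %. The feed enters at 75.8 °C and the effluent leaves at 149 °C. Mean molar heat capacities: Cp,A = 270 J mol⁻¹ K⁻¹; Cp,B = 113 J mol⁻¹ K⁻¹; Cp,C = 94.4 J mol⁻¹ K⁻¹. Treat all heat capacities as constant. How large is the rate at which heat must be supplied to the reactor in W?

Extent of reaction ξ = 0.438 × 2370 = 1038.1 mol/h
Reaction term: ξ·ΔH°_rxn = 1038.1 × 85.3 = 88547 kJ/h
Sensible, feed 75.8→25 °C: -32507 kJ/h
Outlet flows (mol/h): A 1331.9, B 1038.1, C 1038.1
Sensible, products 25→149 °C: 71290 kJ/h
Q = ΔH = 127330 kJ/h = 35.369 kW
Heat supplied = 35369 W

Q_in = 35400 W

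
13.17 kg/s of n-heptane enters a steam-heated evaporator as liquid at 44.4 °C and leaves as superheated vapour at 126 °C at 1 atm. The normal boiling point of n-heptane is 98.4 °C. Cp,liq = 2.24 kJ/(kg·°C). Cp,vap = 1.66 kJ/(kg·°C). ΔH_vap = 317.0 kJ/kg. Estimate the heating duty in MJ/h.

liquid 44.4→98.4 °C: 120.96 kJ/kg
vaporisation at 98.4 °C: 317 kJ/kg
vapour 98.4→126 °C: 45.816 kJ/kg
Δh = 120.96 + 317 + 45.816 = 483.78 kJ/kg
Q = ṁ·Δh = 13.17 kg/s × 483.78 kJ/kg = 6371.3 kJ/s
|Q| = 6371.3 kW = 22937 MJ/h

Q = 22900 MJ/h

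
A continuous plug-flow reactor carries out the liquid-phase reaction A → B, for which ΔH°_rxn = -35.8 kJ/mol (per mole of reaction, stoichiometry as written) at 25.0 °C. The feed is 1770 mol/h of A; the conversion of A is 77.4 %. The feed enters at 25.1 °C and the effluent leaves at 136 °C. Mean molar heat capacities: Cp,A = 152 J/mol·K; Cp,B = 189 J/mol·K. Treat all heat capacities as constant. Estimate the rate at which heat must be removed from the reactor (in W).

Q_out = 3770 W

Extent of reaction ξ = 0.774 × 1770 = 1370 mol/h
Reaction term: ξ·ΔH°_rxn = 1370 × -35.8 = -49045 kJ/h
Sensible, feed 25.1→25 °C: -26.904 kJ/h
Outlet flows (mol/h): A 400.02, B 1370
Sensible, products 25→136 °C: 35490 kJ/h
Q = ΔH = -13582 kJ/h = -3.7728 kW
Heat removed = 3772.8 W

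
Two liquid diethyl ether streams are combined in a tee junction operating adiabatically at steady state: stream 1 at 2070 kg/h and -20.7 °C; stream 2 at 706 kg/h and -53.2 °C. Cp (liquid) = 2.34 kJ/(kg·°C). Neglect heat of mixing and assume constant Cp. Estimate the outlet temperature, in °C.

T_out = -29.0 °C

Adiabatic, steady state ⇒ Σ ṁᵢCp,ᵢ(T_out − Tᵢ) = 0
Σ ṁᵢCp,ᵢTᵢ = 2070×2.34×-20.7 + 706×2.34×-53.2 = -188160
Σ ṁᵢCp,ᵢ = 2070×2.34 + 706×2.34 = 6495.8
T_out = -188160 / 6495.8 = -28.965 °C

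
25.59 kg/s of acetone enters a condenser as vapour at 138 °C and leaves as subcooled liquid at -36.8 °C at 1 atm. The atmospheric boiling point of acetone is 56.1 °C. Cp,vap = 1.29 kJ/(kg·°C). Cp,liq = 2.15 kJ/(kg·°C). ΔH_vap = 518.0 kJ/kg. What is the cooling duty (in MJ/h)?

Q_c = 75900 MJ/h

vapour 138→56.1 °C: -105.65 kJ/kg
condensation at 56.1 °C: -518 kJ/kg
liquid 56.1→-36.8 °C: -199.74 kJ/kg
Δh = -105.65 + -518 + -199.74 = -823.39 kJ/kg
Q = ṁ·Δh = 25.59 kg/s × -823.39 kJ/kg = -21070 kJ/s
|Q| = 21070 kW = 75854 MJ/h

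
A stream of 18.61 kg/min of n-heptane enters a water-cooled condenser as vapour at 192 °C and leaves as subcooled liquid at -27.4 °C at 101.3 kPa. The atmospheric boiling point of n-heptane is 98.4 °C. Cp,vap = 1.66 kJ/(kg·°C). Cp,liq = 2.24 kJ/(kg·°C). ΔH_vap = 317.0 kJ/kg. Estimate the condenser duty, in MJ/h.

Q_c = 842 MJ/h

vapour 192→98.4 °C: -155.38 kJ/kg
condensation at 98.4 °C: -317 kJ/kg
liquid 98.4→-27.4 °C: -281.79 kJ/kg
Δh = -155.38 + -317 + -281.79 = -754.17 kJ/kg
Q = ṁ·Δh = 18.61 kg/min × -754.17 kJ/kg = -14035 kJ/min
|Q| = 233.92 kW = 842.1 MJ/h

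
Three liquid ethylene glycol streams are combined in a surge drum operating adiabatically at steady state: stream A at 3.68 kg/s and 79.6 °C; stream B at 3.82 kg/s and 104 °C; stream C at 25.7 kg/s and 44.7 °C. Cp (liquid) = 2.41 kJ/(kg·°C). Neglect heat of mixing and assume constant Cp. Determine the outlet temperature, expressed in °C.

T_out = 55.4 °C

Energy balance with Q = 0: Σ ṁᵢCp,ᵢ(T_out − Tᵢ) = 0
T_out = Σ ṁᵢCp,ᵢTᵢ / Σ ṁᵢCp,ᵢ
      = 4432 / 80.012 = 55.392 °C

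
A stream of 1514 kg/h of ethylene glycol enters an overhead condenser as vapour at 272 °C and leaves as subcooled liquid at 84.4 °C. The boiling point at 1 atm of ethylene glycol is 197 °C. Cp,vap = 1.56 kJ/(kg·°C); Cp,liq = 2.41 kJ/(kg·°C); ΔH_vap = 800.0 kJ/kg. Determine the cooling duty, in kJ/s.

vapour 272→197 °C: -117 kJ/kg
condensation at 197 °C: -800 kJ/kg
liquid 197→84.4 °C: -271.37 kJ/kg
Δh = -117 + -800 + -271.37 = -1188.4 kJ/kg
Q = ṁ·Δh = 1514 kg/h × -1188.4 kJ/kg = -1.7992e+06 kJ/h
|Q| = 499.77 kW

Q_c = 500 kJ/s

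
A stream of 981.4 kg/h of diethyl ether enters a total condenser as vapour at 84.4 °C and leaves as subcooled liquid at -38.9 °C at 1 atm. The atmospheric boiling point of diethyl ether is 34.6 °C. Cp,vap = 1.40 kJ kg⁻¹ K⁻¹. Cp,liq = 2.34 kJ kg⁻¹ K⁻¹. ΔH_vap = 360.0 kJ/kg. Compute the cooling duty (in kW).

vapour 84.4→34.6 °C: -69.72 kJ/kg
condensation at 34.6 °C: -360 kJ/kg
liquid 34.6→-38.9 °C: -171.99 kJ/kg
Δh = -69.72 + -360 + -171.99 = -601.71 kJ/kg
Q = ṁ·Δh = 981.4 kg/h × -601.71 kJ/kg = -590520 kJ/h
|Q| = 164.03 kW

Q_c = 164 kW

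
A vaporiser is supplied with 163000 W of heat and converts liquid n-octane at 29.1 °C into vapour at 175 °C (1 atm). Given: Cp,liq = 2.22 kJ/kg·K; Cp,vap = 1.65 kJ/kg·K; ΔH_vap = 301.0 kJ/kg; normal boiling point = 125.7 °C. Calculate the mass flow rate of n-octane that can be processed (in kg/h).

Δh = 2.22×(125.7−29.1) + 301.0 + 1.65×(175−125.7) = 596.8 kJ/kg
Q = 163000 W = 163 kJ/s = 586800 kJ/h
ṁ = Q/Δh = 586800 / 596.8 = 983.25 kg/h

ṁ = 983 kg/h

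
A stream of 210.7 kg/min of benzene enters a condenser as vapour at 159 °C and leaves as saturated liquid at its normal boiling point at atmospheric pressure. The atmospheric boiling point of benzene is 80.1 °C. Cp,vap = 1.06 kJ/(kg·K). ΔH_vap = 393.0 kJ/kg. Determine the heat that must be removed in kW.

vapour 159→80.1 °C: -83.634 kJ/kg
condensation at 80.1 °C: -393 kJ/kg
Δh = -83.634 + -393 = -476.63 kJ/kg
Q = ṁ·Δh = 210.7 kg/min × -476.63 kJ/kg = -100430 kJ/min
|Q| = 1673.8 kW

Q_c = 1670 kW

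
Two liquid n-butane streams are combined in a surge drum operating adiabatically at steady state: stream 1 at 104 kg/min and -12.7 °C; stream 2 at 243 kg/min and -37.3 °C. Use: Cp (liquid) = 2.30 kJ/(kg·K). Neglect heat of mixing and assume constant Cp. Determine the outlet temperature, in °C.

T_out = -29.9 °C

Adiabatic, steady state ⇒ Σ ṁᵢCp,ᵢ(T_out − Tᵢ) = 0
Σ ṁᵢCp,ᵢTᵢ = 104×2.30×-12.7 + 243×2.30×-37.3 = -23885
Σ ṁᵢCp,ᵢ = 104×2.30 + 243×2.30 = 798.1
T_out = -23885 / 798.1 = -29.927 °C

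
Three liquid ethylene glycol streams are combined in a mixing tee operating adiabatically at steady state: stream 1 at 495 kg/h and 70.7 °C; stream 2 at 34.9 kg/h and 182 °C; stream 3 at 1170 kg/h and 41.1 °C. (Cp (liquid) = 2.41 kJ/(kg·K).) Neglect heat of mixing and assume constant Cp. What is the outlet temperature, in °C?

Adiabatic, steady state ⇒ Σ ṁᵢCp,ᵢ(T_out − Tᵢ) = 0
T_out = Σ ṁᵢCp,ᵢTᵢ / Σ ṁᵢCp,ᵢ
      = 215540 / 4096.8 = 52.612 °C

T_out = 52.6 °C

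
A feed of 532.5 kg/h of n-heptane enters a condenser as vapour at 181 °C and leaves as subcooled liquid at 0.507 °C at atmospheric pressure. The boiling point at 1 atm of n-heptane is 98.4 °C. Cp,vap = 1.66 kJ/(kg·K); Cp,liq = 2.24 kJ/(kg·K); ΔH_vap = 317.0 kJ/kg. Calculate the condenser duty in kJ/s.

Q_c = 99.6 kJ/s

vapour 181→98.4 °C: -137.12 kJ/kg
condensation at 98.4 °C: -317 kJ/kg
liquid 98.4→0.507 °C: -219.28 kJ/kg
Δh = -137.12 + -317 + -219.28 = -673.4 kJ/kg
Q = ṁ·Δh = 532.5 kg/h × -673.4 kJ/kg = -358580 kJ/h
|Q| = 99.607 kW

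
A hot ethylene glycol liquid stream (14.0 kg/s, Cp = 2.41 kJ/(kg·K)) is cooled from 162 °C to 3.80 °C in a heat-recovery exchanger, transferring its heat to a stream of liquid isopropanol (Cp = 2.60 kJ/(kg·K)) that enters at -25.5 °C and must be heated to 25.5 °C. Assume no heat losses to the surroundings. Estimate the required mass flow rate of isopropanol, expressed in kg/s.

Heat released by hot stream: Q = 14.0 × 2.41 × (162 − 3.80) = 5337.7 kJ/s
Energy balance on cold side (adiabatic exchanger): Q = ṁ_c·Cp_c·(T_c,out − T_c,in)
ṁ_c = 5337.7 / [2.60 × (25.5 − -25.5)] = 40.254 kg/s

ṁ_c = 40.3 kg/s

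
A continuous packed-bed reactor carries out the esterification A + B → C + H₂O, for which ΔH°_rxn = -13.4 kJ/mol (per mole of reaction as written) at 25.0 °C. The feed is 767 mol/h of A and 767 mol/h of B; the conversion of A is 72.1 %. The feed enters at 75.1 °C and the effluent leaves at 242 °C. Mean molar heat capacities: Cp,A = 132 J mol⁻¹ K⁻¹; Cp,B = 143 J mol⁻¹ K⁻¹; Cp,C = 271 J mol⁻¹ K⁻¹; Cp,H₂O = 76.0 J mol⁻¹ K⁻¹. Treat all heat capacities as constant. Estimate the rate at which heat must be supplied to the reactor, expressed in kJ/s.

Extent of reaction ξ = 0.721 × 767 = 553.01 mol/h
Reaction term: ξ·ΔH°_rxn = 553.01 × -13.4 = -7410.3 kJ/h
Sensible, feed 75.1→25 °C: -10567 kJ/h
Outlet flows (mol/h): A 213.99, B 213.99, C 553.01, H₂O 553.01
Sensible, products 25→242 °C: 54411 kJ/h
Q = ΔH = 36433 kJ/h = 10.12 kW
Heat supplied = 10.12 kJ/s

Q_in = 10.1 kJ/s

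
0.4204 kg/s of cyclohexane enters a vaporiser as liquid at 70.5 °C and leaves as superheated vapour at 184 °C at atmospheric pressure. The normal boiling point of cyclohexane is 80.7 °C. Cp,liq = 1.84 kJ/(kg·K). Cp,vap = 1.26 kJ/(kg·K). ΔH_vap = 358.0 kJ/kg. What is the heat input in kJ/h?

liquid 70.5→80.7 °C: 18.768 kJ/kg
vaporisation at 80.7 °C: 358 kJ/kg
vapour 80.7→184 °C: 130.16 kJ/kg
Δh = 18.768 + 358 + 130.16 = 506.93 kJ/kg
Q = ṁ·Δh = 0.4204 kg/s × 506.93 kJ/kg = 213.11 kJ/s
|Q| = 213.11 kW = 767200 kJ/h

Q = 767000 kJ/h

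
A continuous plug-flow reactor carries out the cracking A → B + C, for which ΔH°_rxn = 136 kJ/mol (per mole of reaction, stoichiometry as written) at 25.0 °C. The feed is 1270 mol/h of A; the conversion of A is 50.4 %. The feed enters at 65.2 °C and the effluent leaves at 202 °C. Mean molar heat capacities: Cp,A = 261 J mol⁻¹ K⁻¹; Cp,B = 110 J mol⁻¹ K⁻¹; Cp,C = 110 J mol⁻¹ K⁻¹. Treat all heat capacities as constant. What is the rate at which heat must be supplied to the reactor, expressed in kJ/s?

Extent of reaction ξ = 0.504 × 1270 = 640.08 mol/h
Reaction term: ξ·ΔH°_rxn = 640.08 × 136 = 87051 kJ/h
Sensible, feed 65.2→25 °C: -13325 kJ/h
Outlet flows (mol/h): A 629.92, B 640.08, C 640.08
Sensible, products 25→202 °C: 54025 kJ/h
Q = ΔH = 127750 kJ/h = 35.486 kW
Heat supplied = 35.486 kJ/s

Q_in = 35.5 kJ/s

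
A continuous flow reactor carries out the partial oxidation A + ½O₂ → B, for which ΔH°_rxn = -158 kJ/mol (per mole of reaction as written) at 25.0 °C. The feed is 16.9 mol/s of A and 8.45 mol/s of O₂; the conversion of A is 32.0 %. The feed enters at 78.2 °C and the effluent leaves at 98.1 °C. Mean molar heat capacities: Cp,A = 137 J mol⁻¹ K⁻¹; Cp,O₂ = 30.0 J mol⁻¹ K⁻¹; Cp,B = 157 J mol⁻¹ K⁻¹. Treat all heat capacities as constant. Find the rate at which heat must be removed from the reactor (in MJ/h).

Extent of reaction ξ = 0.320 × 16.9 = 5.408 mol/s
Reaction term: ξ·ΔH°_rxn = 5.408 × -158 = -854.46 kJ/s
Sensible, feed 78.2→25 °C: -136.66 kJ/s
Outlet flows (mol/s): A 11.492, O₂ 5.746, B 5.408
Sensible, products 25→98.1 °C: 189.76 kJ/s
Q = ΔH = -801.37 kJ/s = -801.37 kW
Heat removed = 2884.9 MJ/h

Q_out = 2880 MJ/h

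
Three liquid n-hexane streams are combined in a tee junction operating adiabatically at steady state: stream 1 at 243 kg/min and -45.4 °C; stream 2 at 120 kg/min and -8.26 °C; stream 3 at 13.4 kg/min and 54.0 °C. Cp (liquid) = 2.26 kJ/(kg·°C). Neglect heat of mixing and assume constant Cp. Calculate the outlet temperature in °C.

No heat crosses the boundary, so H_out = H_in.
Σ ṁᵢCp,ᵢTᵢ = 243×2.26×-45.4 + 120×2.26×-8.26 + 13.4×2.26×54.0 = -25538
Σ ṁᵢCp,ᵢ = 243×2.26 + 120×2.26 + 13.4×2.26 = 850.66
T_out = -25538 / 850.66 = -30.021 °C

T_out = -30.0 °C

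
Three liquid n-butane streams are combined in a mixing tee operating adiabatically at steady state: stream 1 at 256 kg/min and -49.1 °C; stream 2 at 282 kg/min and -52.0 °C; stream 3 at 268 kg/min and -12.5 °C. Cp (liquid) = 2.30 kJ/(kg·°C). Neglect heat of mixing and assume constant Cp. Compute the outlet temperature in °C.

T_out = -37.9 °C

Adiabatic, steady state ⇒ Σ ṁᵢCp,ᵢ(T_out − Tᵢ) = 0
T_out = Σ ṁᵢCp,ᵢTᵢ / Σ ṁᵢCp,ᵢ
      = -70342 / 1853.8 = -37.945 °C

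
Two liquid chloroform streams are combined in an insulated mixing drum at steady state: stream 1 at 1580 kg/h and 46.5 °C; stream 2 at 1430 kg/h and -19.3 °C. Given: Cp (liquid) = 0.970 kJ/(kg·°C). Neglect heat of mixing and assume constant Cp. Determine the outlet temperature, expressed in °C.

T_out = 15.2 °C

Adiabatic, steady state ⇒ Σ ṁᵢCp,ᵢ(T_out − Tᵢ) = 0
Σ ṁᵢCp,ᵢTᵢ = 1580×0.970×46.5 + 1430×0.970×-19.3 = 44495
Σ ṁᵢCp,ᵢ = 1580×0.970 + 1430×0.970 = 2919.7
T_out = 44495 / 2919.7 = 15.24 °C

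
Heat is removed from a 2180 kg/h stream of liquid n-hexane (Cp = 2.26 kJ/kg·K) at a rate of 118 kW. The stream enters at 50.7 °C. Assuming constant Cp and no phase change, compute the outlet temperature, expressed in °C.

T_out = -35.5 °C

Q = 118 kW = 424800 kJ/h
ΔT = Q/(ṁ·Cp) = 424800/(2180×2.26) = 86.222 K
T_out = 50.7 − 86.222 = -35.522 °C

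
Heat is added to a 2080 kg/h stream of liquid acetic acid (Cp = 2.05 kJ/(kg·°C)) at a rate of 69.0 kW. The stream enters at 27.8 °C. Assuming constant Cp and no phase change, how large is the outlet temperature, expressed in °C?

Q = 69.0 kW = 248400 kJ/h
ΔT = Q/(ṁ·Cp) = 248400/(2080×2.05) = 58.255 K
T_out = 27.8 + 58.255 = 86.055 °C

T_out = 86.1 °C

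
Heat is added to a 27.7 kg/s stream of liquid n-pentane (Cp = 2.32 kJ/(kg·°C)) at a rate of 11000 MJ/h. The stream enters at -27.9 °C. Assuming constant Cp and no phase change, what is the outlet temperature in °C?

T_out = 19.6 °C

Q = 11000 MJ/h = 3055.6 kJ/s
ΔT = Q/(ṁ·Cp) = 3055.6/(27.7×2.32) = 47.547 K
T_out = -27.9 + 47.547 = 19.647 °C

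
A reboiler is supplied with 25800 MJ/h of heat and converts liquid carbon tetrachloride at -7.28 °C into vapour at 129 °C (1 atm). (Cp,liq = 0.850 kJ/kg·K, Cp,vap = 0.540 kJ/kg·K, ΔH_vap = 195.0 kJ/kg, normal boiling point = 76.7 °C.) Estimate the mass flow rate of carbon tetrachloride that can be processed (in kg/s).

Δh = 0.850×(76.7−-7.28) + 195.0 + 0.540×(129−76.7) = 294.62 kJ/kg
Q = 25800 MJ/h = 7166.7 kJ/s = 7166.7 kJ/s
ṁ = Q/Δh = 7166.7 / 294.62 = 24.325 kg/s

ṁ = 24.3 kg/s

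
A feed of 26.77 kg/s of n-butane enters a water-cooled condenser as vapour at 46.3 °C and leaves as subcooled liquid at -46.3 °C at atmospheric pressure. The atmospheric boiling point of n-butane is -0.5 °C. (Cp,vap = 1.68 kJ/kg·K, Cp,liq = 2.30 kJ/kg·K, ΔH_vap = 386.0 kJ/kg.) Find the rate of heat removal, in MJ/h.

Q_c = 54900 MJ/h

vapour 46.3→-0.5 °C: -78.624 kJ/kg
condensation at -0.5 °C: -386 kJ/kg
liquid -0.5→-46.3 °C: -105.34 kJ/kg
Δh = -78.624 + -386 + -105.34 = -569.96 kJ/kg
Q = ṁ·Δh = 26.77 kg/s × -569.96 kJ/kg = -15258 kJ/s
|Q| = 15258 kW = 54929 MJ/h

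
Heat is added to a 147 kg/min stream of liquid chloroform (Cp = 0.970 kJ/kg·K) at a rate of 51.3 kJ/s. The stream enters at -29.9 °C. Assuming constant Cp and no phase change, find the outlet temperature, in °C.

Q = 51.3 kJ/s = 3078 kJ/min
ΔT = Q/(ṁ·Cp) = 3078/(147×0.970) = 21.586 K
T_out = -29.9 + 21.586 = -8.3136 °C

T_out = -8.31 °C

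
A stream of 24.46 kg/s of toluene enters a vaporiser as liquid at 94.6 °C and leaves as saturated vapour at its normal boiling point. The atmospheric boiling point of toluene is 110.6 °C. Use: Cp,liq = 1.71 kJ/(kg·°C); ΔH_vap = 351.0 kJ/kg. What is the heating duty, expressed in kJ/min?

liquid 94.6→110.6 °C: 27.36 kJ/kg
vaporisation at 110.6 °C: 351 kJ/kg
Δh = 27.36 + 351 = 378.36 kJ/kg
Q = ṁ·Δh = 24.46 kg/s × 378.36 kJ/kg = 9254.7 kJ/s
|Q| = 9254.7 kW = 555280 kJ/min

Q = 555000 kJ/min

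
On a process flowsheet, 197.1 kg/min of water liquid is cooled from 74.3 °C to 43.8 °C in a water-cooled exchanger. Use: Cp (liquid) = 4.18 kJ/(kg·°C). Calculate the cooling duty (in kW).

Q = ṁ·Cp·ΔT = 197.1 × 4.18 × (43.8 − 74.3) = -25128 kJ/min
Converting: 25128 / 60 s = 418.8 kW

Q_c = 419 kW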